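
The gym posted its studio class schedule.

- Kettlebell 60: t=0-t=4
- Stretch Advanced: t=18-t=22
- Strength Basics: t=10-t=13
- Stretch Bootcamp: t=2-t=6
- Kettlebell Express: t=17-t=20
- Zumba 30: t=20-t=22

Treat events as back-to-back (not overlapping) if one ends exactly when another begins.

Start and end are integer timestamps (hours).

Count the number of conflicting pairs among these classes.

3

Sorted by start: Kettlebell 60, Stretch Bootcamp, Strength Basics, Kettlebell Express, Stretch Advanced, Zumba 30.
Stretch Bootcamp starts before Kettlebell 60 ends → Kettlebell 60 and Stretch Bootcamp overlap.
Strength Basics starts after Kettlebell 60 ends, so nothing later overlaps Kettlebell 60 either.
Strength Basics starts after Stretch Bootcamp ends, so nothing later overlaps Stretch Bootcamp either.
Kettlebell Express starts after Strength Basics ends, so nothing later overlaps Strength Basics either.
Stretch Advanced starts before Kettlebell Express ends → Kettlebell Express and Stretch Advanced overlap.
Zumba 30 starts exactly when Kettlebell Express ends (back-to-back, no overlap).
Zumba 30 starts before Stretch Advanced ends → Stretch Advanced and Zumba 30 overlap.
Overlapping pairs: Kettlebell 60 & Stretch Bootcamp, Kettlebell Express & Stretch Advanced, Stretch Advanced & Zumba 30 — 3 in total.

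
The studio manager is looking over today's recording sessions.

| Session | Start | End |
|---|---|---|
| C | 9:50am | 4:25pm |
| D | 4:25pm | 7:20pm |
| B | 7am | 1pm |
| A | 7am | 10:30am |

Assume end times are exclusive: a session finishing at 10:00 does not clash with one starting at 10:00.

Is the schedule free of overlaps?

Sorted by start: A, B, C, D.
B starts before A ends → A and B overlap.
That's a conflict, so the schedule is not conflict-free.

No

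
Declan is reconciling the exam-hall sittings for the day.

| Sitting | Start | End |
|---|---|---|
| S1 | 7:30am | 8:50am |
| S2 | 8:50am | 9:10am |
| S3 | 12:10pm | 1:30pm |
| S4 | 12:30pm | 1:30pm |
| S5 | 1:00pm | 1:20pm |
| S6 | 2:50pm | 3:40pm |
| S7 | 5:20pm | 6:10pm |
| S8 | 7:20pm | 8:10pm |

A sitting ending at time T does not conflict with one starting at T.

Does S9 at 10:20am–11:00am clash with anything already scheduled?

No — it doesn't clash with anything

S1: ends 8:50am at or before S9 starts 10:20am → clear.
S2: ends 9:10am at or before S9 starts 10:20am → clear.
S3: starts 12:10pm at or after S9 ends 11:00am → clear.
S4: starts 12:30pm at or after S9 ends 11:00am → clear.
S5: starts 1:00pm at or after S9 ends 11:00am → clear.
S6: starts 2:50pm at or after S9 ends 11:00am → clear.
S7: starts 5:20pm at or after S9 ends 11:00am → clear.
S8: starts 7:20pm at or after S9 ends 11:00am → clear.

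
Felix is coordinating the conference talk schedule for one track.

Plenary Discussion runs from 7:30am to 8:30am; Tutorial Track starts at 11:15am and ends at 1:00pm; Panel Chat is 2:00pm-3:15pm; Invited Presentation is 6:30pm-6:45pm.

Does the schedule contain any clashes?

No

Sorted by start: Plenary Discussion, Tutorial Track, Panel Chat, Invited Presentation.
Tutorial Track starts after Plenary Discussion ends — done with Plenary Discussion.
Panel Chat starts after Tutorial Track ends — done with Tutorial Track.
Invited Presentation starts after Panel Chat ends.
Every pair is clear; the schedule has no overlaps.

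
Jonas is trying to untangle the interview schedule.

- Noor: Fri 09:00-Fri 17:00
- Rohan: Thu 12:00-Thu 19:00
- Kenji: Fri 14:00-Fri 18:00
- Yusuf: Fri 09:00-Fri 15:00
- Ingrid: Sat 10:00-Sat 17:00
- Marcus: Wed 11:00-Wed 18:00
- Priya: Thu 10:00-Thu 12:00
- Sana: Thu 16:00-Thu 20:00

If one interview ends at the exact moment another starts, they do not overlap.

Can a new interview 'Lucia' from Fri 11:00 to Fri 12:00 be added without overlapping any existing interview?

Marcus: ends Wed 18:00 at or before Lucia starts Fri 11:00 → clear.
Priya: ends Thu 12:00 at or before Lucia starts Fri 11:00 → clear.
Rohan: ends Thu 19:00 at or before Lucia starts Fri 11:00 → clear.
Sana: ends Thu 20:00 at or before Lucia starts Fri 11:00 → clear.
Noor: starts Fri 09:00 before Lucia ends Fri 12:00, and ends Fri 17:00 after Lucia starts Fri 11:00 → overlap.
Yusuf: starts Fri 09:00 before Lucia ends Fri 12:00, and ends Fri 15:00 after Lucia starts Fri 11:00 → overlap.
Kenji: starts Fri 14:00 at or after Lucia ends Fri 12:00 → clear.
Ingrid: starts Sat 10:00 at or after Lucia ends Fri 12:00 → clear.
Lucia overlaps Noor, Yusuf.

No — it overlaps Noor, Yusuf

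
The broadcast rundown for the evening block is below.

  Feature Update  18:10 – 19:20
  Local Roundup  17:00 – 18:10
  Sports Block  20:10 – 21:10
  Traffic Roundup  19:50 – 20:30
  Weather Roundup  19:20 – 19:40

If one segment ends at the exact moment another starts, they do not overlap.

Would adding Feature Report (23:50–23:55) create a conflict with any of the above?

No — it doesn't clash with anything

Local Roundup: ends 18:10 at or before Feature Report starts 23:50 → clear.
Feature Update: ends 19:20 at or before Feature Report starts 23:50 → clear.
Weather Roundup: ends 19:40 at or before Feature Report starts 23:50 → clear.
Traffic Roundup: ends 20:30 at or before Feature Report starts 23:50 → clear.
Sports Block: ends 21:10 at or before Feature Report starts 23:50 → clear.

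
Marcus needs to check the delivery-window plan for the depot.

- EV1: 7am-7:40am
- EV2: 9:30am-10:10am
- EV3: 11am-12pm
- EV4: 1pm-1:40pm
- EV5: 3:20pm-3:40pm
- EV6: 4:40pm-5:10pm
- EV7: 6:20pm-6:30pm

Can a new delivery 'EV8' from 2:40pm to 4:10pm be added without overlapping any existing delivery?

No — it overlaps EV5

EV1: ends 7:40am at or before EV8 starts 2:40pm → clear.
EV2: ends 10:10am at or before EV8 starts 2:40pm → clear.
EV3: ends 12pm at or before EV8 starts 2:40pm → clear.
EV4: ends 1:40pm at or before EV8 starts 2:40pm → clear.
EV5: starts 3:20pm before EV8 ends 4:10pm, and ends 3:40pm after EV8 starts 2:40pm → overlap.
EV6: starts 4:40pm at or after EV8 ends 4:10pm → clear.
EV7: starts 6:20pm at or after EV8 ends 4:10pm → clear.
EV8 overlaps EV5.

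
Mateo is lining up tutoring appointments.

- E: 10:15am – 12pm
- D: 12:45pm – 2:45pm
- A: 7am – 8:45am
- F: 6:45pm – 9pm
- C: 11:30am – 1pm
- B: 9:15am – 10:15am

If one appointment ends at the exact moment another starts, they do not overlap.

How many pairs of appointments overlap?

2

Sorted by start: A, B, E, C, D, F.
B starts after A ends — done with A.
E starts exactly when B ends (back-to-back, no overlap) — done with B.
C starts before E ends → E and C overlap.
D starts after E ends — done with E.
D starts before C ends → C and D overlap.
F starts after C ends.
F starts after D ends.
Overlapping pairs: C & D, C & E — 2 in total.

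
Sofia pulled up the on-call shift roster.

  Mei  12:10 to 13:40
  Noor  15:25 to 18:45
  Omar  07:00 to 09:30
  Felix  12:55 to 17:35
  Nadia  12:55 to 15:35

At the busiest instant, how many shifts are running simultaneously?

Walk through starts and ends in time order (an end at T is processed before a start at T):
07:00 start Omar → 1
09:30 end Omar → 0
12:10 start Mei → 1
12:55 start Felix → 2
12:55 start Nadia → 3
13:40 end Mei → 2
15:25 start Noor → 3
15:35 end Nadia → 2
17:35 end Felix → 1
18:45 end Noor → 0
Peak is 3, at 12:55 (Felix, Mei, Nadia).

3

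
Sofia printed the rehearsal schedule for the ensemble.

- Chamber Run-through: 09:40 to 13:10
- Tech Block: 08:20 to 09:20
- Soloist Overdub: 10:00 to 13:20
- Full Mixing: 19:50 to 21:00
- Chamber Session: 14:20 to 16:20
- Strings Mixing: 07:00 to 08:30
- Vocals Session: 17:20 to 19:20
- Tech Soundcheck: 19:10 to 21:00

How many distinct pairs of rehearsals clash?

4

Sorted by start: Strings Mixing, Tech Block, Chamber Run-through, Soloist Overdub, Chamber Session, Vocals Session, Tech Soundcheck, Full Mixing.
Tech Block starts before Strings Mixing ends → Strings Mixing and Tech Block overlap.
Chamber Run-through starts after Strings Mixing ends — done with Strings Mixing.
Chamber Run-through starts after Tech Block ends — done with Tech Block.
Soloist Overdub starts before Chamber Run-through ends → Chamber Run-through and Soloist Overdub overlap.
Chamber Session starts after Chamber Run-through ends — done with Chamber Run-through.
Chamber Session starts after Soloist Overdub ends — done with Soloist Overdub.
Vocals Session starts after Chamber Session ends — done with Chamber Session.
Tech Soundcheck starts before Vocals Session ends → Vocals Session and Tech Soundcheck overlap.
Full Mixing starts after Vocals Session ends.
Full Mixing starts before Tech Soundcheck ends → Tech Soundcheck and Full Mixing overlap.
Overlapping pairs: Chamber Run-through & Soloist Overdub, Full Mixing & Tech Soundcheck, Strings Mixing & Tech Block, Tech Soundcheck & Vocals Session — 4 in total.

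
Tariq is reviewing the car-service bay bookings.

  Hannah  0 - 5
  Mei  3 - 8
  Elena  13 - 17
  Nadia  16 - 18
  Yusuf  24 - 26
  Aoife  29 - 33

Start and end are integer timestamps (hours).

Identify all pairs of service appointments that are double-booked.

Elena & Nadia, Hannah & Mei

Two intervals overlap when each starts before the other ends.
Sorted by start: Hannah, Mei, Elena, Nadia, Yusuf, Aoife.
Mei starts before Hannah ends → Hannah and Mei overlap.
Elena starts after Hannah ends — done with Hannah.
Elena starts after Mei ends — done with Mei.
Nadia starts before Elena ends → Elena and Nadia overlap.
Yusuf starts after Elena ends — done with Elena.
Yusuf starts after Nadia ends — done with Nadia.
Aoife starts after Yusuf ends.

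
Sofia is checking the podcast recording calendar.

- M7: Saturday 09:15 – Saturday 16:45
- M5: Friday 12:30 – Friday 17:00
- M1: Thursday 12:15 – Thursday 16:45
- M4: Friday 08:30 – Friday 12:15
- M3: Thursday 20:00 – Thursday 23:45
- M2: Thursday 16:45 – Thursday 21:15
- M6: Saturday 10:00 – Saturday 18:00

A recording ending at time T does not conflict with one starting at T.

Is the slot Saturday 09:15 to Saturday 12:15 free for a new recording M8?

M1: ends Thursday 16:45 at or before M8 starts Saturday 09:15 → clear.
M2: ends Thursday 21:15 at or before M8 starts Saturday 09:15 → clear.
M3: ends Thursday 23:45 at or before M8 starts Saturday 09:15 → clear.
M4: ends Friday 12:15 at or before M8 starts Saturday 09:15 → clear.
M5: ends Friday 17:00 at or before M8 starts Saturday 09:15 → clear.
M7: starts Saturday 09:15 before M8 ends Saturday 12:15, and ends Saturday 16:45 after M8 starts Saturday 09:15 → overlap.
M6: starts Saturday 10:00 before M8 ends Saturday 12:15, and ends Saturday 18:00 after M8 starts Saturday 09:15 → overlap.
M8 overlaps M6, M7.

No — it overlaps M6, M7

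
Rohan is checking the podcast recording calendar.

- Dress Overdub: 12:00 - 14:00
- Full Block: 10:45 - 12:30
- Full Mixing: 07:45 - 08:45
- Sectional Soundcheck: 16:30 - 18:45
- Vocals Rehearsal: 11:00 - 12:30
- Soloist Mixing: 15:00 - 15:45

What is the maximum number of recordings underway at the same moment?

3

Walk through starts and ends in time order (an end at T is processed before a start at T):
07:45 start Full Mixing → 1
08:45 end Full Mixing → 0
10:45 start Full Block → 1
11:00 start Vocals Rehearsal → 2
12:00 start Dress Overdub → 3
12:30 end Full Block → 2
12:30 end Vocals Rehearsal → 1
14:00 end Dress Overdub → 0
15:00 start Soloist Mixing → 1
15:45 end Soloist Mixing → 0
16:30 start Sectional Soundcheck → 1
18:45 end Sectional Soundcheck → 0
Peak is 3, at 12:00 (Dress Overdub, Full Block, Vocals Rehearsal).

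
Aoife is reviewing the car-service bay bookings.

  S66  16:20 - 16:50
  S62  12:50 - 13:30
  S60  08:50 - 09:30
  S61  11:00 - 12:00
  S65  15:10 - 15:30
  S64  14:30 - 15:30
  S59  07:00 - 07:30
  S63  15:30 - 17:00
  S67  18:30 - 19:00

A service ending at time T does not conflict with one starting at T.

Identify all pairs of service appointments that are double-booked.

Sorted by start: S59, S60, S61, S62, S64, S65, S63, S66, S67.
S60 starts after S59 ends — done with S59.
S61 starts after S60 ends — done with S60.
S62 starts after S61 ends — done with S61.
S64 starts after S62 ends — done with S62.
S65 starts before S64 ends → S64 and S65 overlap.
S63 starts exactly when S64 ends (back-to-back, no overlap) — done with S64.
S63 starts exactly when S65 ends (back-to-back, no overlap) — done with S65.
S66 starts before S63 ends → S63 and S66 overlap.
S67 starts after S63 ends.
S67 starts after S66 ends.

S63 & S66, S64 & S65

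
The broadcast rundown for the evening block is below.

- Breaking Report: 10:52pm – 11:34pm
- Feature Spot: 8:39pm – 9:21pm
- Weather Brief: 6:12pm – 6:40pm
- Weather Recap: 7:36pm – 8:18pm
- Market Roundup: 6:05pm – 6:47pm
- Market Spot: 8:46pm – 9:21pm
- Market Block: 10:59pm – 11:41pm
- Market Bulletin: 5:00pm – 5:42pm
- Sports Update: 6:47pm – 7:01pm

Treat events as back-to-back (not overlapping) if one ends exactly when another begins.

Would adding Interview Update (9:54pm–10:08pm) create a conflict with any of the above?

No — it doesn't clash with anything

Market Bulletin: ends 5:42pm at or before Interview Update starts 9:54pm → clear.
Market Roundup: ends 6:47pm at or before Interview Update starts 9:54pm → clear.
Weather Brief: ends 6:40pm at or before Interview Update starts 9:54pm → clear.
Sports Update: ends 7:01pm at or before Interview Update starts 9:54pm → clear.
Weather Recap: ends 8:18pm at or before Interview Update starts 9:54pm → clear.
Feature Spot: ends 9:21pm at or before Interview Update starts 9:54pm → clear.
Market Spot: ends 9:21pm at or before Interview Update starts 9:54pm → clear.
Breaking Report: starts 10:52pm at or after Interview Update ends 10:08pm → clear.
Market Block: starts 10:59pm at or after Interview Update ends 10:08pm → clear.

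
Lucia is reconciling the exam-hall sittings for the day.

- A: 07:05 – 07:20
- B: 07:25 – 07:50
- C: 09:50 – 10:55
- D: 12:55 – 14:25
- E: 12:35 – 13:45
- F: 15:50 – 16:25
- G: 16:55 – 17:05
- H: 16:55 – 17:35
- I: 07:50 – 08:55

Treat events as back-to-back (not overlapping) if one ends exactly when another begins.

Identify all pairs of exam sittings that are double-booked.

D & E, G & H

Sorted by start: A, B, I, C, E, D, F, G, H.
B starts after A ends, so nothing later overlaps A either.
I starts exactly when B ends (back-to-back, no overlap), so nothing later overlaps B either.
C starts after I ends, so nothing later overlaps I either.
E starts after C ends, so nothing later overlaps C either.
D starts before E ends → E and D overlap.
F starts after E ends, so nothing later overlaps E either.
F starts after D ends, so nothing later overlaps D either.
G starts after F ends, so nothing later overlaps F either.
H starts before G ends → G and H overlap.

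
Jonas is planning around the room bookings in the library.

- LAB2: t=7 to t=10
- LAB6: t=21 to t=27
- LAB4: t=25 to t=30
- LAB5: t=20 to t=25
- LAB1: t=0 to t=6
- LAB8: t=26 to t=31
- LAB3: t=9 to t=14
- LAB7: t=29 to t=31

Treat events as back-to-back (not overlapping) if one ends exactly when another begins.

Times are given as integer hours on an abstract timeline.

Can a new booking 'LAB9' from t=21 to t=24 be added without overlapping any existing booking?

LAB1: ends t=6 at or before LAB9 starts t=21 → clear.
LAB2: ends t=10 at or before LAB9 starts t=21 → clear.
LAB3: ends t=14 at or before LAB9 starts t=21 → clear.
LAB5: starts t=20 before LAB9 ends t=24, and ends t=25 after LAB9 starts t=21 → overlap.
LAB6: starts t=21 before LAB9 ends t=24, and ends t=27 after LAB9 starts t=21 → overlap.
LAB4: starts t=25 at or after LAB9 ends t=24 → clear.
LAB8: starts t=26 at or after LAB9 ends t=24 → clear.
LAB7: starts t=29 at or after LAB9 ends t=24 → clear.
LAB9 overlaps LAB5, LAB6.

No — it overlaps LAB5, LAB6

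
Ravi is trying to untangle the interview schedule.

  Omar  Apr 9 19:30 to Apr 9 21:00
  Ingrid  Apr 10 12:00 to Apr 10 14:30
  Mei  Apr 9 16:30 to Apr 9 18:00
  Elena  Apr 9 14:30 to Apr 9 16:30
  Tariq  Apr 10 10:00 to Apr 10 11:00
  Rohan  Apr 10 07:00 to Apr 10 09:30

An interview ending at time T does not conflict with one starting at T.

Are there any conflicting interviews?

Sorted by start: Elena, Mei, Omar, Rohan, Tariq, Ingrid.
Mei starts exactly when Elena ends (back-to-back, no overlap), so nothing later overlaps Elena either.
Omar starts after Mei ends, so nothing later overlaps Mei either.
Rohan starts after Omar ends, so nothing later overlaps Omar either.
Tariq starts after Rohan ends, so nothing later overlaps Rohan either.
Ingrid starts after Tariq ends.
Every pair is clear; the schedule has no overlaps.

No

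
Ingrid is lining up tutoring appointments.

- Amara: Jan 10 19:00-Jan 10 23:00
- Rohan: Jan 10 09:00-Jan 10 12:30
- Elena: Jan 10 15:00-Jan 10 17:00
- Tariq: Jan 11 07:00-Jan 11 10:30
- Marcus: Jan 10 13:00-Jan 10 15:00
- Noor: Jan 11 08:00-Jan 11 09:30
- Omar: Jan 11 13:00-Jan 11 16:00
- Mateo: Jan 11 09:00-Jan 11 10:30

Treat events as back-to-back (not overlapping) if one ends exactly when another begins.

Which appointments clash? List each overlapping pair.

Mateo & Noor, Mateo & Tariq, Noor & Tariq

Sorted by start: Rohan, Marcus, Elena, Amara, Tariq, Noor, Mateo, Omar.
Marcus starts after Rohan ends, so Rohan has no further overlaps.
Elena starts exactly when Marcus ends (back-to-back, no overlap), so Marcus has no further overlaps.
Amara starts after Elena ends, so Elena has no further overlaps.
Tariq starts after Amara ends, so Amara has no further overlaps.
Noor starts before Tariq ends → Tariq and Noor overlap.
Mateo starts before Tariq ends → Tariq and Mateo overlap.
Omar starts after Tariq ends.
Mateo starts before Noor ends → Noor and Mateo overlap.
Omar starts after Noor ends.
Omar starts after Mateo ends.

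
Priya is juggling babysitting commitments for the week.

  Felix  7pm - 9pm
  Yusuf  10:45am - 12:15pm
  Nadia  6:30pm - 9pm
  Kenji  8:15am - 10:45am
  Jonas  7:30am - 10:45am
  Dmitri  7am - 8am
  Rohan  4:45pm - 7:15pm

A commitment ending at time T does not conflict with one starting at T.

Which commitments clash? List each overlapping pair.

Sorted by start: Dmitri, Jonas, Kenji, Yusuf, Rohan, Nadia, Felix.
Jonas starts before Dmitri ends → Dmitri and Jonas overlap.
Kenji starts after Dmitri ends, so Dmitri has no further overlaps.
Kenji starts before Jonas ends → Jonas and Kenji overlap.
Yusuf starts exactly when Jonas ends (back-to-back, no overlap), so Jonas has no further overlaps.
Yusuf starts exactly when Kenji ends (back-to-back, no overlap), so Kenji has no further overlaps.
Rohan starts after Yusuf ends, so Yusuf has no further overlaps.
Nadia starts before Rohan ends → Rohan and Nadia overlap.
Felix starts before Rohan ends → Rohan and Felix overlap.
Felix starts before Nadia ends → Nadia and Felix overlap.

Dmitri & Jonas, Felix & Nadia, Felix & Rohan, Jonas & Kenji, Nadia & Rohan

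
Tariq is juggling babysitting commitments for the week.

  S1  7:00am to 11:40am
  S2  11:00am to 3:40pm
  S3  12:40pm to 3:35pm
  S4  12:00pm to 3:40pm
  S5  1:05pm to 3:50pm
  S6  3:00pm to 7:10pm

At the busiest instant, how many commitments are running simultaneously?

5

Sweep the timeline, counting +1 at each start and −1 at each end (ends before starts at a tie):
7:00am start S1 → 1
11:00am start S2 → 2
11:40am end S1 → 1
12:00pm start S4 → 2
12:40pm start S3 → 3
1:05pm start S5 → 4
3:00pm start S6 → 5
3:35pm end S3 → 4
3:40pm end S2 → 3
3:40pm end S4 → 2
3:50pm end S5 → 1
7:10pm end S6 → 0
Peak is 5, at 3:00pm (S2, S3, S4, S5, S6).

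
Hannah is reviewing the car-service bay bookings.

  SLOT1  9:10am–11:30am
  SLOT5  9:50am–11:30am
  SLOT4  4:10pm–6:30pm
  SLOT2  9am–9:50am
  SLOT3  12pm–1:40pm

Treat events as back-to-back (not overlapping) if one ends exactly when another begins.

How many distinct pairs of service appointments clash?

Two intervals overlap when each starts before the other ends.
Sorted by start: SLOT2, SLOT1, SLOT5, SLOT3, SLOT4.
SLOT1 starts before SLOT2 ends → SLOT2 and SLOT1 overlap.
SLOT5 starts exactly when SLOT2 ends (back-to-back, no overlap), so SLOT2 has no further overlaps.
SLOT5 starts before SLOT1 ends → SLOT1 and SLOT5 overlap.
SLOT3 starts after SLOT1 ends, so SLOT1 has no further overlaps.
SLOT3 starts after SLOT5 ends, so SLOT5 has no further overlaps.
SLOT4 starts after SLOT3 ends.
Overlapping pairs: SLOT1 & SLOT2, SLOT1 & SLOT5 — 2 in total.

2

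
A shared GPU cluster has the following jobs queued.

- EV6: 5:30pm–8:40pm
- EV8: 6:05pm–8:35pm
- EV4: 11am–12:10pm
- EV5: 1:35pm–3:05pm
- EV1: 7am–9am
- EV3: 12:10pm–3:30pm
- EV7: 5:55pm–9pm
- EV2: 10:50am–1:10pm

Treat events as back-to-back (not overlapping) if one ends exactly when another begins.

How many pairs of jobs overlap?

Check each pair: they overlap iff neither finishes before the other starts.
Sorted by start: EV1, EV2, EV4, EV3, EV5, EV6, EV7, EV8.
EV2 starts after EV1 ends — done with EV1.
EV4 starts before EV2 ends → EV2 and EV4 overlap.
EV3 starts before EV2 ends → EV2 and EV3 overlap.
EV5 starts after EV2 ends — done with EV2.
EV3 starts exactly when EV4 ends (back-to-back, no overlap) — done with EV4.
EV5 starts before EV3 ends → EV3 and EV5 overlap.
EV6 starts after EV3 ends — done with EV3.
EV6 starts after EV5 ends — done with EV5.
EV7 starts before EV6 ends → EV6 and EV7 overlap.
EV8 starts before EV6 ends → EV6 and EV8 overlap.
EV8 starts before EV7 ends → EV7 and EV8 overlap.
Overlapping pairs: EV2 & EV3, EV2 & EV4, EV3 & EV5, EV6 & EV7, EV6 & EV8, EV7 & EV8 — 6 in total.

6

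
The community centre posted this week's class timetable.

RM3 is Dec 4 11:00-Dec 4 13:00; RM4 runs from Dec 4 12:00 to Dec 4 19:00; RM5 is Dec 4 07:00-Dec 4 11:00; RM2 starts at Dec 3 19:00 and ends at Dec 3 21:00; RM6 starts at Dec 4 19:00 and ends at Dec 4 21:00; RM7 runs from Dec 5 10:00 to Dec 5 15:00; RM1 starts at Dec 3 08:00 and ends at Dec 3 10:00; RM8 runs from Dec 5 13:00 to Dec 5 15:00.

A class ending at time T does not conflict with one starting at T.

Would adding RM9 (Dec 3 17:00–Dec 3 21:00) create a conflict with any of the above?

RM1: ends Dec 3 10:00 at or before RM9 starts Dec 3 17:00 → clear.
RM2: starts Dec 3 19:00 before RM9 ends Dec 3 21:00, and ends Dec 3 21:00 after RM9 starts Dec 3 17:00 → overlap.
RM5: starts Dec 4 07:00 at or after RM9 ends Dec 3 21:00 → clear.
RM3: starts Dec 4 11:00 at or after RM9 ends Dec 3 21:00 → clear.
RM4: starts Dec 4 12:00 at or after RM9 ends Dec 3 21:00 → clear.
RM6: starts Dec 4 19:00 at or after RM9 ends Dec 3 21:00 → clear.
RM7: starts Dec 5 10:00 at or after RM9 ends Dec 3 21:00 → clear.
RM8: starts Dec 5 13:00 at or after RM9 ends Dec 3 21:00 → clear.
RM9 overlaps RM2.

Yes — it overlaps RM2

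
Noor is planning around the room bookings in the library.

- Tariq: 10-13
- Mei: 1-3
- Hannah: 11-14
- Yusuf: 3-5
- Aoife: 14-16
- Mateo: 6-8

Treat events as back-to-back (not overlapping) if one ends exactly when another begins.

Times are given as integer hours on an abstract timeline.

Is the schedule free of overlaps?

No

Two intervals overlap when each starts before the other ends.
Sorted by start: Mei, Yusuf, Mateo, Tariq, Hannah, Aoife.
Yusuf starts exactly when Mei ends (back-to-back, no overlap); Mei is clear from here.
Mateo starts after Yusuf ends; Yusuf is clear from here.
Tariq starts after Mateo ends; Mateo is clear from here.
Hannah starts before Tariq ends → Tariq and Hannah overlap.
That's a conflict, so the schedule is not conflict-free.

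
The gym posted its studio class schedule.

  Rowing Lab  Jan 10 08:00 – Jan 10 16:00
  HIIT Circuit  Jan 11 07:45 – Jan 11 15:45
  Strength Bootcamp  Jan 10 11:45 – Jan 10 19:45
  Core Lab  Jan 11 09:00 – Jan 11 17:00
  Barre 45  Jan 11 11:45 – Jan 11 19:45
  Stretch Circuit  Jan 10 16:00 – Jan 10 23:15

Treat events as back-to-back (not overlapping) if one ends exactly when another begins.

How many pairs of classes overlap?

Sorted by start: Rowing Lab, Strength Bootcamp, Stretch Circuit, HIIT Circuit, Core Lab, Barre 45.
Strength Bootcamp starts before Rowing Lab ends → Rowing Lab and Strength Bootcamp overlap.
Stretch Circuit starts exactly when Rowing Lab ends (back-to-back, no overlap); Rowing Lab is clear from here.
Stretch Circuit starts before Strength Bootcamp ends → Strength Bootcamp and Stretch Circuit overlap.
HIIT Circuit starts after Strength Bootcamp ends; Strength Bootcamp is clear from here.
HIIT Circuit starts after Stretch Circuit ends; Stretch Circuit is clear from here.
Core Lab starts before HIIT Circuit ends → HIIT Circuit and Core Lab overlap.
Barre 45 starts before HIIT Circuit ends → HIIT Circuit and Barre 45 overlap.
Barre 45 starts before Core Lab ends → Core Lab and Barre 45 overlap.
Overlapping pairs: Barre 45 & Core Lab, Barre 45 & HIIT Circuit, Core Lab & HIIT Circuit, Rowing Lab & Strength Bootcamp, Strength Bootcamp & Stretch Circuit — 5 in total.

5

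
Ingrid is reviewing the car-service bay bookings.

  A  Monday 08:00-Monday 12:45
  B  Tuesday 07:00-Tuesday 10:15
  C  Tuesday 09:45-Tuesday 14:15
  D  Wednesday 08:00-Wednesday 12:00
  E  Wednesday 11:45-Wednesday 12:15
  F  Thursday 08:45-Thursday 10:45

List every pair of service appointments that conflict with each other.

Sorted by start: A, B, C, D, E, F.
B starts after A ends, so A has no further overlaps.
C starts before B ends → B and C overlap.
D starts after B ends, so B has no further overlaps.
D starts after C ends, so C has no further overlaps.
E starts before D ends → D and E overlap.
F starts after D ends.
F starts after E ends.

B & C, D & E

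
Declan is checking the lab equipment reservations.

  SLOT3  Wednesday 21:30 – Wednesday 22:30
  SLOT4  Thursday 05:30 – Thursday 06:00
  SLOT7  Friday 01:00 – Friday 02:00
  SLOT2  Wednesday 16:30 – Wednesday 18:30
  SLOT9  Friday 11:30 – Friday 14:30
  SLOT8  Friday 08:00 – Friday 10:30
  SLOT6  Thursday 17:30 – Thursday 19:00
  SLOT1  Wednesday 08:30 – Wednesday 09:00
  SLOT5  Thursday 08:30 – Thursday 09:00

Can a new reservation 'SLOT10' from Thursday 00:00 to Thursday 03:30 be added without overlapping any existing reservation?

SLOT1: ends Wednesday 09:00 at or before SLOT10 starts Thursday 00:00 → clear.
SLOT2: ends Wednesday 18:30 at or before SLOT10 starts Thursday 00:00 → clear.
SLOT3: ends Wednesday 22:30 at or before SLOT10 starts Thursday 00:00 → clear.
SLOT4: starts Thursday 05:30 at or after SLOT10 ends Thursday 03:30 → clear.
SLOT5: starts Thursday 08:30 at or after SLOT10 ends Thursday 03:30 → clear.
SLOT6: starts Thursday 17:30 at or after SLOT10 ends Thursday 03:30 → clear.
SLOT7: starts Friday 01:00 at or after SLOT10 ends Thursday 03:30 → clear.
SLOT8: starts Friday 08:00 at or after SLOT10 ends Thursday 03:30 → clear.
SLOT9: starts Friday 11:30 at or after SLOT10 ends Thursday 03:30 → clear.

Yes — the slot is free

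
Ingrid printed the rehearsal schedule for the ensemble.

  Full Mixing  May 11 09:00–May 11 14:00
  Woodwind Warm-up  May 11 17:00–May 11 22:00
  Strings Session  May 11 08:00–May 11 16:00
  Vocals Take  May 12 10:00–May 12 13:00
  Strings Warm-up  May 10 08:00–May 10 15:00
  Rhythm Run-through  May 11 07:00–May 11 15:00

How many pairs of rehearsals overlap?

Sorted by start: Strings Warm-up, Rhythm Run-through, Strings Session, Full Mixing, Woodwind Warm-up, Vocals Take.
Rhythm Run-through starts after Strings Warm-up ends, so Strings Warm-up has no further overlaps.
Strings Session starts before Rhythm Run-through ends → Rhythm Run-through and Strings Session overlap.
Full Mixing starts before Rhythm Run-through ends → Rhythm Run-through and Full Mixing overlap.
Woodwind Warm-up starts after Rhythm Run-through ends, so Rhythm Run-through has no further overlaps.
Full Mixing starts before Strings Session ends → Strings Session and Full Mixing overlap.
Woodwind Warm-up starts after Strings Session ends, so Strings Session has no further overlaps.
Woodwind Warm-up starts after Full Mixing ends, so Full Mixing has no further overlaps.
Vocals Take starts after Woodwind Warm-up ends.
Overlapping pairs: Full Mixing & Rhythm Run-through, Full Mixing & Strings Session, Rhythm Run-through & Strings Session — 3 in total.

3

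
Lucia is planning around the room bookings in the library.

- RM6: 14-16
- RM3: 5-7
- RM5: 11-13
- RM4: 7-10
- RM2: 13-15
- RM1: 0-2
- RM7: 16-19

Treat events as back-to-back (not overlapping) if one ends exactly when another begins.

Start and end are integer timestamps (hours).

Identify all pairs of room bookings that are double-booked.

RM2 & RM6

Sorted by start: RM1, RM3, RM4, RM5, RM2, RM6, RM7.
RM3 starts after RM1 ends; RM1 is clear from here.
RM4 starts exactly when RM3 ends (back-to-back, no overlap); RM3 is clear from here.
RM5 starts after RM4 ends; RM4 is clear from here.
RM2 starts exactly when RM5 ends (back-to-back, no overlap); RM5 is clear from here.
RM6 starts before RM2 ends → RM2 and RM6 overlap.
RM7 starts after RM2 ends.
RM7 starts exactly when RM6 ends (back-to-back, no overlap).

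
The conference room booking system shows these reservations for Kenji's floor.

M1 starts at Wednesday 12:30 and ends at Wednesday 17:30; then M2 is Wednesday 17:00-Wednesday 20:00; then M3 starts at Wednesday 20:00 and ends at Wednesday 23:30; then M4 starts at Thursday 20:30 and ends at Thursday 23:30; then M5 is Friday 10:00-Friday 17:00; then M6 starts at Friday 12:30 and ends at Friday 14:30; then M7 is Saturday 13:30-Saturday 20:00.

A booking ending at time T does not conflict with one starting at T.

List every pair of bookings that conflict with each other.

Sorted by start: M1, M2, M3, M4, M5, M6, M7.
M2 starts before M1 ends → M1 and M2 overlap.
M3 starts after M1 ends, so M1 has no further overlaps.
M3 starts exactly when M2 ends (back-to-back, no overlap), so M2 has no further overlaps.
M4 starts after M3 ends, so M3 has no further overlaps.
M5 starts after M4 ends, so M4 has no further overlaps.
M6 starts before M5 ends → M5 and M6 overlap.
M7 starts after M5 ends.
M7 starts after M6 ends.

M1 & M2, M5 & M6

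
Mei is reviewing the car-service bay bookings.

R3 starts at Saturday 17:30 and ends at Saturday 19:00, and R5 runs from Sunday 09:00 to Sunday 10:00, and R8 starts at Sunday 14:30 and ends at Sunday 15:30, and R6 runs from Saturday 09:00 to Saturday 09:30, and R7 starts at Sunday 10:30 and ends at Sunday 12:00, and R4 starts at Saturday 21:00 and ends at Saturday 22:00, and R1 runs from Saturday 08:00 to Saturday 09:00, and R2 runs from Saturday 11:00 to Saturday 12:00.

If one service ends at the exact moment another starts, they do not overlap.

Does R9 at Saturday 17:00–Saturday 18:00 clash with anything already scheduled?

Yes — it overlaps R3

R1: ends Saturday 09:00 at or before R9 starts Saturday 17:00 → clear.
R6: ends Saturday 09:30 at or before R9 starts Saturday 17:00 → clear.
R2: ends Saturday 12:00 at or before R9 starts Saturday 17:00 → clear.
R3: starts Saturday 17:30 before R9 ends Saturday 18:00, and ends Saturday 19:00 after R9 starts Saturday 17:00 → overlap.
R4: starts Saturday 21:00 at or after R9 ends Saturday 18:00 → clear.
R5: starts Sunday 09:00 at or after R9 ends Saturday 18:00 → clear.
R7: starts Sunday 10:30 at or after R9 ends Saturday 18:00 → clear.
R8: starts Sunday 14:30 at or after R9 ends Saturday 18:00 → clear.
R9 overlaps R3.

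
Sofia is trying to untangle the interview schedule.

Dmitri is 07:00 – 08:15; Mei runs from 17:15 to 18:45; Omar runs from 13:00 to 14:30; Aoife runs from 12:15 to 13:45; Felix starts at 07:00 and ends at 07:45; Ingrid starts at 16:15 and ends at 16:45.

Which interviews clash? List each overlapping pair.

Sorted by start: Felix, Dmitri, Aoife, Omar, Ingrid, Mei.
Dmitri starts before Felix ends → Felix and Dmitri overlap.
Aoife starts after Felix ends, so nothing later overlaps Felix either.
Aoife starts after Dmitri ends, so nothing later overlaps Dmitri either.
Omar starts before Aoife ends → Aoife and Omar overlap.
Ingrid starts after Aoife ends, so nothing later overlaps Aoife either.
Ingrid starts after Omar ends, so nothing later overlaps Omar either.
Mei starts after Ingrid ends.

Aoife & Omar, Dmitri & Felix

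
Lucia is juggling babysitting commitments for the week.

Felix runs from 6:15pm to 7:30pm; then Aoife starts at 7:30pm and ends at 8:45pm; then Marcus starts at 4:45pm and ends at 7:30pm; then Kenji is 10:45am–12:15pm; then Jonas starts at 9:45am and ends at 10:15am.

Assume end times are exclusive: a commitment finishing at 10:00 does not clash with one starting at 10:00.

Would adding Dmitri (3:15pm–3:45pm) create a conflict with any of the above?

No — it doesn't clash with anything

Jonas: ends 10:15am at or before Dmitri starts 3:15pm → clear.
Kenji: ends 12:15pm at or before Dmitri starts 3:15pm → clear.
Marcus: starts 4:45pm at or after Dmitri ends 3:45pm → clear.
Felix: starts 6:15pm at or after Dmitri ends 3:45pm → clear.
Aoife: starts 7:30pm at or after Dmitri ends 3:45pm → clear.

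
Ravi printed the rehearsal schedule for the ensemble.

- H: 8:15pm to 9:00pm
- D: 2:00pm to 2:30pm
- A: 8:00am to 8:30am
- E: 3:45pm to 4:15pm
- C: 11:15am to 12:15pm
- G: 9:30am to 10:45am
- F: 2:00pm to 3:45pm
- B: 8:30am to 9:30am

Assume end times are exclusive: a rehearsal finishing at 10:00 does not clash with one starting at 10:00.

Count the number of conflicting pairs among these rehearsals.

Sorted by start: A, B, G, C, D, F, E, H.
B starts exactly when A ends (back-to-back, no overlap), so A has no further overlaps.
G starts exactly when B ends (back-to-back, no overlap), so B has no further overlaps.
C starts after G ends, so G has no further overlaps.
D starts after C ends, so C has no further overlaps.
F starts before D ends → D and F overlap.
E starts after D ends, so D has no further overlaps.
E starts exactly when F ends (back-to-back, no overlap), so F has no further overlaps.
H starts after E ends.
Overlapping pairs: D & F — 1 in total.

1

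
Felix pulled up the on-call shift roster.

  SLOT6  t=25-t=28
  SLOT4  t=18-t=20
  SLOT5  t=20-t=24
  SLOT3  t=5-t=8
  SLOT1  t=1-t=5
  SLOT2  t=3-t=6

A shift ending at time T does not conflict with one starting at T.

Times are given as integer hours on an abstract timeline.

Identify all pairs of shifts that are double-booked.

SLOT1 & SLOT2, SLOT2 & SLOT3

Sorted by start: SLOT1, SLOT2, SLOT3, SLOT4, SLOT5, SLOT6.
SLOT2 starts before SLOT1 ends → SLOT1 and SLOT2 overlap.
SLOT3 starts exactly when SLOT1 ends (back-to-back, no overlap), so nothing later overlaps SLOT1 either.
SLOT3 starts before SLOT2 ends → SLOT2 and SLOT3 overlap.
SLOT4 starts after SLOT2 ends, so nothing later overlaps SLOT2 either.
SLOT4 starts after SLOT3 ends, so nothing later overlaps SLOT3 either.
SLOT5 starts exactly when SLOT4 ends (back-to-back, no overlap), so nothing later overlaps SLOT4 either.
SLOT6 starts after SLOT5 ends.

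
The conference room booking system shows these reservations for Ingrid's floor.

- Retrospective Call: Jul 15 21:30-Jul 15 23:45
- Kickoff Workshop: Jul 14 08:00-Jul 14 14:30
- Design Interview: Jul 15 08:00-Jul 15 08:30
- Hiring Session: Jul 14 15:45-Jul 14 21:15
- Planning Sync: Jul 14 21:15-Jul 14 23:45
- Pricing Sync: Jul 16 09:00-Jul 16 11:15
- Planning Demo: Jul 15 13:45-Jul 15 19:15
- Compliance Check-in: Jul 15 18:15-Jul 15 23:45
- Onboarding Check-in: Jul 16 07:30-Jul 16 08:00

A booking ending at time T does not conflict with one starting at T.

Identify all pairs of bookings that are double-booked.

Compliance Check-in & Planning Demo, Compliance Check-in & Retrospective Call

Two intervals overlap when each starts before the other ends.
Sorted by start: Kickoff Workshop, Hiring Session, Planning Sync, Design Interview, Planning Demo, Compliance Check-in, Retrospective Call, Onboarding Check-in, Pricing Sync.
Hiring Session starts after Kickoff Workshop ends — done with Kickoff Workshop.
Planning Sync starts exactly when Hiring Session ends (back-to-back, no overlap) — done with Hiring Session.
Design Interview starts after Planning Sync ends — done with Planning Sync.
Planning Demo starts after Design Interview ends — done with Design Interview.
Compliance Check-in starts before Planning Demo ends → Planning Demo and Compliance Check-in overlap.
Retrospective Call starts after Planning Demo ends — done with Planning Demo.
Retrospective Call starts before Compliance Check-in ends → Compliance Check-in and Retrospective Call overlap.
Onboarding Check-in starts after Compliance Check-in ends — done with Compliance Check-in.
Onboarding Check-in starts after Retrospective Call ends — done with Retrospective Call.
Pricing Sync starts after Onboarding Check-in ends.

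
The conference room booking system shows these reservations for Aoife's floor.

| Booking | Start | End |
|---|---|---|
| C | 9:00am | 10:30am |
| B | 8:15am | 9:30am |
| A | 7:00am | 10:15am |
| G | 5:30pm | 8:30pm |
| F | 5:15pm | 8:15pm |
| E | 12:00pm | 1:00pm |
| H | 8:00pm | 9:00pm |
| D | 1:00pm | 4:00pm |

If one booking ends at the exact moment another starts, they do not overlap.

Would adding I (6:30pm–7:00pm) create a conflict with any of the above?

A: ends 10:15am at or before I starts 6:30pm → clear.
B: ends 9:30am at or before I starts 6:30pm → clear.
C: ends 10:30am at or before I starts 6:30pm → clear.
E: ends 1:00pm at or before I starts 6:30pm → clear.
D: ends 4:00pm at or before I starts 6:30pm → clear.
F: starts 5:15pm before I ends 7:00pm, and ends 8:15pm after I starts 6:30pm → overlap.
G: starts 5:30pm before I ends 7:00pm, and ends 8:30pm after I starts 6:30pm → overlap.
H: starts 8:00pm at or after I ends 7:00pm → clear.
I overlaps F, G.

Yes — it overlaps F, G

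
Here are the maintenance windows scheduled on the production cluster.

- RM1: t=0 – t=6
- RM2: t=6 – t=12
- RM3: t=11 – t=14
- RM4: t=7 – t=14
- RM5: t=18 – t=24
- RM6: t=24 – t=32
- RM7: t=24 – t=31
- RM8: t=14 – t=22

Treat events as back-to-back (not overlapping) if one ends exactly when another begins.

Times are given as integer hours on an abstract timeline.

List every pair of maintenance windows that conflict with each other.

RM2 & RM3, RM2 & RM4, RM3 & RM4, RM5 & RM8, RM6 & RM7

Sorted by start: RM1, RM2, RM4, RM3, RM8, RM5, RM6, RM7.
RM2 starts exactly when RM1 ends (back-to-back, no overlap), so RM1 has no further overlaps.
RM4 starts before RM2 ends → RM2 and RM4 overlap.
RM3 starts before RM2 ends → RM2 and RM3 overlap.
RM8 starts after RM2 ends, so RM2 has no further overlaps.
RM3 starts before RM4 ends → RM4 and RM3 overlap.
RM8 starts exactly when RM4 ends (back-to-back, no overlap), so RM4 has no further overlaps.
RM8 starts exactly when RM3 ends (back-to-back, no overlap), so RM3 has no further overlaps.
RM5 starts before RM8 ends → RM8 and RM5 overlap.
RM6 starts after RM8 ends, so RM8 has no further overlaps.
RM6 starts exactly when RM5 ends (back-to-back, no overlap), so RM5 has no further overlaps.
RM7 starts before RM6 ends → RM6 and RM7 overlap.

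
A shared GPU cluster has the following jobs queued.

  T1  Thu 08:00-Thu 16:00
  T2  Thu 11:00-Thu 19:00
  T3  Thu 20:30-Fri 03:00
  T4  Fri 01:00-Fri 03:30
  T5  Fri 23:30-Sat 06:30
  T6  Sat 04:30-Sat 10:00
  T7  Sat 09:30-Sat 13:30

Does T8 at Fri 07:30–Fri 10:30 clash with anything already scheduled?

No — it doesn't clash with anything

T1: ends Thu 16:00 at or before T8 starts Fri 07:30 → clear.
T2: ends Thu 19:00 at or before T8 starts Fri 07:30 → clear.
T3: ends Fri 03:00 at or before T8 starts Fri 07:30 → clear.
T4: ends Fri 03:30 at or before T8 starts Fri 07:30 → clear.
T5: starts Fri 23:30 at or after T8 ends Fri 10:30 → clear.
T6: starts Sat 04:30 at or after T8 ends Fri 10:30 → clear.
T7: starts Sat 09:30 at or after T8 ends Fri 10:30 → clear.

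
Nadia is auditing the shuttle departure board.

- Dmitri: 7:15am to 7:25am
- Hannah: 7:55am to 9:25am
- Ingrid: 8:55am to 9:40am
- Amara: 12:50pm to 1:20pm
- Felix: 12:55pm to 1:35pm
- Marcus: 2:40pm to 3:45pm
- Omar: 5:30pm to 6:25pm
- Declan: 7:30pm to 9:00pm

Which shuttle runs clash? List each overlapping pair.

Amara & Felix, Hannah & Ingrid

Sorted by start: Dmitri, Hannah, Ingrid, Amara, Felix, Marcus, Omar, Declan.
Hannah starts after Dmitri ends — done with Dmitri.
Ingrid starts before Hannah ends → Hannah and Ingrid overlap.
Amara starts after Hannah ends — done with Hannah.
Amara starts after Ingrid ends — done with Ingrid.
Felix starts before Amara ends → Amara and Felix overlap.
Marcus starts after Amara ends — done with Amara.
Marcus starts after Felix ends — done with Felix.
Omar starts after Marcus ends — done with Marcus.
Declan starts after Omar ends.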